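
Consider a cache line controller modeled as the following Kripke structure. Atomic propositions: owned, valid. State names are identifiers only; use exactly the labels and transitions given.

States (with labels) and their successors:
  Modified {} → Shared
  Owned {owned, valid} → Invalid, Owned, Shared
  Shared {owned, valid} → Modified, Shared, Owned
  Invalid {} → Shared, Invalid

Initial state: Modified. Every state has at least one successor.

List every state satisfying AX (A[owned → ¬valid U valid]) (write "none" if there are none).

States satisfying A[owned → ¬valid U valid]: {Modified, Owned, Shared}.
States satisfying AX (A[owned → ¬valid U valid]): {Modified, Shared}.

{Modified, Shared}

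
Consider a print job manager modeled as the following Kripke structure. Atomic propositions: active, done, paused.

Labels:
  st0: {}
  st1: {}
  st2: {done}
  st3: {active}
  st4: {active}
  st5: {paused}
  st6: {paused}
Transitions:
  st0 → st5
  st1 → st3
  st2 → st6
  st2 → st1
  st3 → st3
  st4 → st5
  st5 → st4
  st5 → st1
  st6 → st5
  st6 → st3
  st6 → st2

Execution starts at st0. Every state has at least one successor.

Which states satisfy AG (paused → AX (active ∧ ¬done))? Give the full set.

{st1, st3}

States satisfying paused → AX (active ∧ ¬done): {st0, st1, st2, st3, st4}.
States satisfying AG (paused → AX (active ∧ ¬done)): {st1, st3}.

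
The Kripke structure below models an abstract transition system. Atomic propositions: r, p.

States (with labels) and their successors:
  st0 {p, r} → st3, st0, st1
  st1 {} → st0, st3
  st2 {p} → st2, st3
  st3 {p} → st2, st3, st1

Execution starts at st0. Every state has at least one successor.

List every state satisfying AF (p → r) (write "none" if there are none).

States satisfying p → r: {st0, st1}.
States satisfying AF (p → r): {st0, st1}.

{st0, st1}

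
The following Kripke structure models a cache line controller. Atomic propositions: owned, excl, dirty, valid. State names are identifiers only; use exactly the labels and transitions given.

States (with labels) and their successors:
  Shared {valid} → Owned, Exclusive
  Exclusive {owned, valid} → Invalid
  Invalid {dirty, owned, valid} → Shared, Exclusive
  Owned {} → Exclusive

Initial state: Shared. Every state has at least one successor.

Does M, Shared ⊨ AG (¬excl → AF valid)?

States satisfying ¬excl → AF valid: {Shared, Exclusive, Invalid, Owned}.
States satisfying AG (¬excl → AF valid): {Shared, Exclusive, Invalid, Owned}.
Every state reachable from Shared satisfies ¬excl → AF valid.
Shared ∈ Sat(AG (¬excl → AF valid)).

Holds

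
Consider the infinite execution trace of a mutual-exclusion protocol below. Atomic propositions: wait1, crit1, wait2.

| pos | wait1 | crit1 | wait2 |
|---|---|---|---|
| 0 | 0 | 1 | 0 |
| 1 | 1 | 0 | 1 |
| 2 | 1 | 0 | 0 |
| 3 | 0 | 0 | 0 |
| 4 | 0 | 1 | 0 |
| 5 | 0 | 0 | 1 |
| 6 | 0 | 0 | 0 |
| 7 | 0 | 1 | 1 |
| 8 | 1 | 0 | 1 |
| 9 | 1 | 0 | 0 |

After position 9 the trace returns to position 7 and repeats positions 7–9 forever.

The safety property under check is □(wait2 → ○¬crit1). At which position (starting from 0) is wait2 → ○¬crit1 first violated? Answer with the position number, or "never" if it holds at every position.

never

wait2 → ○¬crit1 holds at every position 0..9, and those are all the positions the trace ever visits, so the invariant □(wait2 → ○¬crit1) is never violated.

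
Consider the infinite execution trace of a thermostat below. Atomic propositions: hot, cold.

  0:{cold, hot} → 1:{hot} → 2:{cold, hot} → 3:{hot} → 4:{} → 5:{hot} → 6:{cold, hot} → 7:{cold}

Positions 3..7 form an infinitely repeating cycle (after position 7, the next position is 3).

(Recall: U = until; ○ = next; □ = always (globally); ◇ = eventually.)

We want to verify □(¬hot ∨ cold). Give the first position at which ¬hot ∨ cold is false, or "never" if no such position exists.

Check ¬hot ∨ cold at each position in order: 0 ✓.
At position 1 the labels are {hot}, so ¬hot ∨ cold is false there. This is the first violation.

1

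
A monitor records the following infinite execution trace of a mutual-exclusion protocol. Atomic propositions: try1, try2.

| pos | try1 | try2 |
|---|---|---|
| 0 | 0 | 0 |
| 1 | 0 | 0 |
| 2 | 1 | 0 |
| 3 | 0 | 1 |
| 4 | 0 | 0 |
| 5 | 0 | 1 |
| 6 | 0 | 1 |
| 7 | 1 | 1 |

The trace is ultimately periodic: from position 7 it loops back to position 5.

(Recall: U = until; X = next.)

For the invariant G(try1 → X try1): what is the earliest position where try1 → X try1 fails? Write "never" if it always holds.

Check try1 → X try1 at each position in order: 0 ✓, 1 ✓.
At position 2 the labels are {try1} and the next position 3 has {try2}, so try1 → X try1 is false there. This is the first violation.

2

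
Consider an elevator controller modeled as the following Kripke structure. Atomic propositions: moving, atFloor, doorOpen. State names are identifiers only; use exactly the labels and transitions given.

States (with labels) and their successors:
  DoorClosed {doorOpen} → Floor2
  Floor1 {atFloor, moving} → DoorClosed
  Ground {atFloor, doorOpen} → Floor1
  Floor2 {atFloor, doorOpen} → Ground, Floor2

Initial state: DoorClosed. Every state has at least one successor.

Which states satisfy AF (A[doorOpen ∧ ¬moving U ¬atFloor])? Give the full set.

States satisfying A[doorOpen ∧ ¬moving U ¬atFloor]: {DoorClosed}.
States satisfying AF (A[doorOpen ∧ ¬moving U ¬atFloor]): {DoorClosed, Floor1, Ground}.

{DoorClosed, Floor1, Ground}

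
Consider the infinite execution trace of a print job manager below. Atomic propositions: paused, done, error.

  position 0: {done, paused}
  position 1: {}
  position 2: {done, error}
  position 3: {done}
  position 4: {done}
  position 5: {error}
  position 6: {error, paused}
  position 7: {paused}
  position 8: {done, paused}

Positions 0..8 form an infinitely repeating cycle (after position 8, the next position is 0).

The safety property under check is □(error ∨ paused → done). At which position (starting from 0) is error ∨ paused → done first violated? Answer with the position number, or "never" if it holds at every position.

Check error ∨ paused → done at each position in order: 0 ✓, 1 ✓, 2 ✓, 3 ✓, 4 ✓.
At position 5 the labels are {error}, so error ∨ paused → done is false there. This is the first violation.

5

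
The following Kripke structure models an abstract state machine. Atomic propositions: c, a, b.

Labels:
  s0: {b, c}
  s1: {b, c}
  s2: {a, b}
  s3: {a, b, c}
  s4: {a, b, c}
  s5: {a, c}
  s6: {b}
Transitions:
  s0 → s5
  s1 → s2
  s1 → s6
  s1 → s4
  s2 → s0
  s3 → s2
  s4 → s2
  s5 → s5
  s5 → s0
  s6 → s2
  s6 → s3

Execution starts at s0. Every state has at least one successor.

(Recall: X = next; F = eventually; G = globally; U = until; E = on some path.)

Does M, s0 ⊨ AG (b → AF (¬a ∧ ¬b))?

Does not hold

States satisfying b → AF (¬a ∧ ¬b): {s5}.
States satisfying AG (b → AF (¬a ∧ ¬b)): ∅.
s0 is reachable from s0 and violates b → AF (¬a ∧ ¬b), so AG fails at s0.
s0 ∉ Sat(AG (b → AF (¬a ∧ ¬b))).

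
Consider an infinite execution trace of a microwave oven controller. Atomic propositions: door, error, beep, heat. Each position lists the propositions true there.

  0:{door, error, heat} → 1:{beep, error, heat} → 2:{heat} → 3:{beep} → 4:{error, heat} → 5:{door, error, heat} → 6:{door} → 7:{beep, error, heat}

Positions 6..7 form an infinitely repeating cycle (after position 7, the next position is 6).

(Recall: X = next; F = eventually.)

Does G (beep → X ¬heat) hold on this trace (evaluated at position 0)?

Does not hold

beep → X ¬heat must hold at every position from 0 onward. It fails at position 1, so G (beep → X ¬heat) is false.
Positions where beep holds: 1, 3, 7.
Check X ¬heat at each: 1→fails, 3→fails, 7→ok.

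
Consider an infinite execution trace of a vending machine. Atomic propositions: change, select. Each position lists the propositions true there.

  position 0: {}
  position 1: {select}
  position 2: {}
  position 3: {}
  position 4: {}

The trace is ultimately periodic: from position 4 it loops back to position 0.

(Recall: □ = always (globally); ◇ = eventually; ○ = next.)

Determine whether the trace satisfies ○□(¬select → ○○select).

Violated

The position after 0 is 1; □(¬select → ○○select) is false there.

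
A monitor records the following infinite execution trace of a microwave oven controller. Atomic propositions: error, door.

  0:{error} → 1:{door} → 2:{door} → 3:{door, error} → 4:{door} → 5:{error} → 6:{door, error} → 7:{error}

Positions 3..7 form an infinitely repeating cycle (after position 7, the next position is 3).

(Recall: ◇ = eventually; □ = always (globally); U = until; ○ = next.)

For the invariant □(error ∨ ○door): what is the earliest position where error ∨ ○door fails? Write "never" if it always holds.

Check error ∨ ○door at each position in order: 0 ✓, 1 ✓, 2 ✓, 3 ✓.
At position 4 the labels are {door} and the next position 5 has {error}, so error ∨ ○door is false there. This is the first violation.

4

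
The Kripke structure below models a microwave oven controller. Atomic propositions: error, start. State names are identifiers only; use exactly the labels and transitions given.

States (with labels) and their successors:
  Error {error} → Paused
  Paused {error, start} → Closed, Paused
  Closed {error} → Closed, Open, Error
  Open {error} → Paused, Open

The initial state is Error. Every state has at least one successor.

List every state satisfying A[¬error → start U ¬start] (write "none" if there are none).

States satisfying ¬error → start: {Error, Paused, Closed, Open}.
States satisfying ¬start: {Error, Closed, Open}.
States satisfying A[¬error → start U ¬start]: {Error, Closed, Open}.

{Error, Closed, Open}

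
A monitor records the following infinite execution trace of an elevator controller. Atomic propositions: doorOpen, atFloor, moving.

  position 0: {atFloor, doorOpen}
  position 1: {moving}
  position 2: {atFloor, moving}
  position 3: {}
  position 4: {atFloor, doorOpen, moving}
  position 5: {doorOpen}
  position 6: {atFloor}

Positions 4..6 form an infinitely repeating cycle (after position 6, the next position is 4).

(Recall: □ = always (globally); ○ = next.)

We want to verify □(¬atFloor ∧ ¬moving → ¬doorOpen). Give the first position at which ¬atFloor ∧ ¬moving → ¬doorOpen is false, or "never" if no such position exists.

Check ¬atFloor ∧ ¬moving → ¬doorOpen at each position in order: 0 ✓, 1 ✓, 2 ✓, 3 ✓, 4 ✓.
At position 5 the labels are {doorOpen}, so ¬atFloor ∧ ¬moving → ¬doorOpen is false there. This is the first violation.

5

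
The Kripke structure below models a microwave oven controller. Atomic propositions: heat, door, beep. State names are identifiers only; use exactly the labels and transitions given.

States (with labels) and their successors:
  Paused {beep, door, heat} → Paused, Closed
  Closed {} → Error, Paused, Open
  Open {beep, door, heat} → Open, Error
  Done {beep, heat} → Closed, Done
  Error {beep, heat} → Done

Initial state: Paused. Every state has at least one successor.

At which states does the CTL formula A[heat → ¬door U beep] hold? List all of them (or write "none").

{Paused, Closed, Open, Done, Error}

States satisfying heat → ¬door: {Closed, Done, Error}.
States satisfying beep: {Paused, Open, Done, Error}.
States satisfying A[heat → ¬door U beep]: {Paused, Closed, Open, Done, Error}.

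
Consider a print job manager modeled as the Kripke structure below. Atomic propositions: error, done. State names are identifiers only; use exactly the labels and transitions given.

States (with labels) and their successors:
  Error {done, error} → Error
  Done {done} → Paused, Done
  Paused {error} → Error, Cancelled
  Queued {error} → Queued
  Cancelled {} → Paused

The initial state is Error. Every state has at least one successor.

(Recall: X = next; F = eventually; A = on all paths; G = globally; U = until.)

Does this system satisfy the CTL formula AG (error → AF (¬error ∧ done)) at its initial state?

Does not hold

States satisfying error → AF (¬error ∧ done): {Done, Cancelled}.
States satisfying AG (error → AF (¬error ∧ done)): ∅.
Error is reachable from Error and violates error → AF (¬error ∧ done), so AG fails at Error.
Error ∉ Sat(AG (error → AF (¬error ∧ done))).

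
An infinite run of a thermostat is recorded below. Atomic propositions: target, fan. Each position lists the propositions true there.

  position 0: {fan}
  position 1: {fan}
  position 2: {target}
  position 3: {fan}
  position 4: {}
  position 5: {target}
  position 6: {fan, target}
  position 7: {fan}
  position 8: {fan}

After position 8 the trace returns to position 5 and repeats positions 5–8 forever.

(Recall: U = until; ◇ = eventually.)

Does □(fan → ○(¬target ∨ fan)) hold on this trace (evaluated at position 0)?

fan → ○(¬target ∨ fan) must hold at every position from 0 onward. It fails at position 1, so □(fan → ○(¬target ∨ fan)) is false.
Positions where fan holds: 0, 1, 3, 6, 7, 8.
Check ○(¬target ∨ fan) at each: 0→ok, 1→fails, 3→ok, 6→ok, 7→ok, 8→fails.

Violated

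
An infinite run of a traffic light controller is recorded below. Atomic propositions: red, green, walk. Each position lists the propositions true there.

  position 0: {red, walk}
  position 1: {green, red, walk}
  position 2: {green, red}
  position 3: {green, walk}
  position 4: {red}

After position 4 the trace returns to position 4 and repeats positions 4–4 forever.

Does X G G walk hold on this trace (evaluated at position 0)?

No

The position after 0 is 1; G G walk is false there.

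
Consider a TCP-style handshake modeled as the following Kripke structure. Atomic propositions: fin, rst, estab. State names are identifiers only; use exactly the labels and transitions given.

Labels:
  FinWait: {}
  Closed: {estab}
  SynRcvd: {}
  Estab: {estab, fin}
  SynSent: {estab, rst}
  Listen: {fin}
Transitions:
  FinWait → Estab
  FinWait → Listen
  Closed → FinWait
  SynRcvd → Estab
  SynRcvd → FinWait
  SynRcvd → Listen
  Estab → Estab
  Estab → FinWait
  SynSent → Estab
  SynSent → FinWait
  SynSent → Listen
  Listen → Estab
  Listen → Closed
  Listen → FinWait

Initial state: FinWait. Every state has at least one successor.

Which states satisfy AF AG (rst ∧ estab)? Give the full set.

none

States satisfying AG (rst ∧ estab): ∅.
States satisfying AF AG (rst ∧ estab): ∅.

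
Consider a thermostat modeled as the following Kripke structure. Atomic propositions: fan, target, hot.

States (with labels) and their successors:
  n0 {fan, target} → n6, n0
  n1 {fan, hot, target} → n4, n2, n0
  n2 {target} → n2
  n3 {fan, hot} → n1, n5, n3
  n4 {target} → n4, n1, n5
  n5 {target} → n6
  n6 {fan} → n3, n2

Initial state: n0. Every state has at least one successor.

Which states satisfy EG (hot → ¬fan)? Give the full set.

States satisfying hot → ¬fan: {n0, n2, n4, n5, n6}.
States satisfying EG (hot → ¬fan): {n0, n2, n4, n5, n6}.

{n0, n2, n4, n5, n6}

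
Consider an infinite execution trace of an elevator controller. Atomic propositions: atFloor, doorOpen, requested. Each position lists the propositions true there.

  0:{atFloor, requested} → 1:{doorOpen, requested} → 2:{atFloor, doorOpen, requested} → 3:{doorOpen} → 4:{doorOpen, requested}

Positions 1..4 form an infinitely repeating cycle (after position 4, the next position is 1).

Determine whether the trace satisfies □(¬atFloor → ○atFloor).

Violated

¬atFloor → ○atFloor must hold at every position from 0 onward. It fails at position 3, so □(¬atFloor → ○atFloor) is false.
Positions where ¬atFloor holds: 1, 3, 4.
Check ○atFloor at each: 1→ok, 3→fails, 4→fails.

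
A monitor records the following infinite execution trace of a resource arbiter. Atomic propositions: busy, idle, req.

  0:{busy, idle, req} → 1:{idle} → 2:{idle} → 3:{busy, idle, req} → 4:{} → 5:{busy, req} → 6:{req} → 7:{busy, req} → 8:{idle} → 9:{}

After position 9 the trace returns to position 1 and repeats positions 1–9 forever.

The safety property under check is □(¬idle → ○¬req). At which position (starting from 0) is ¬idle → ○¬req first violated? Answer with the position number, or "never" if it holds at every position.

Check ¬idle → ○¬req at each position in order: 0 ✓, 1 ✓, 2 ✓, 3 ✓.
At position 4 the labels are {} and the next position 5 has {busy, req}, so ¬idle → ○¬req is false there. This is the first violation.

4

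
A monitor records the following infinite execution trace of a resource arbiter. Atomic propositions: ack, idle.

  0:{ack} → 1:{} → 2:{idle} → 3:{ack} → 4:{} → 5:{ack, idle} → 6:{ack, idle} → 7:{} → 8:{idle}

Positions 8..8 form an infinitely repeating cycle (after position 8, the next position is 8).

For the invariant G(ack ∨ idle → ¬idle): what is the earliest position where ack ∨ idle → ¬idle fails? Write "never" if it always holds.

2

Check ack ∨ idle → ¬idle at each position in order: 0 ✓, 1 ✓.
At position 2 the labels are {idle}, so ack ∨ idle → ¬idle is false there. This is the first violation.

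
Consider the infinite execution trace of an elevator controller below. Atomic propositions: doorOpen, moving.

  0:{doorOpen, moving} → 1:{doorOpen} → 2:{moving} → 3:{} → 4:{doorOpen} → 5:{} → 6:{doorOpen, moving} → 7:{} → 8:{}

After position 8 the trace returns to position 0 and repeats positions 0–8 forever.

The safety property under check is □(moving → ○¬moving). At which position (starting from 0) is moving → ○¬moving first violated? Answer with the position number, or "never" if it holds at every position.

never

moving → ○¬moving holds at every position 0..8, and those are all the positions the trace ever visits, so the invariant □(moving → ○¬moving) is never violated.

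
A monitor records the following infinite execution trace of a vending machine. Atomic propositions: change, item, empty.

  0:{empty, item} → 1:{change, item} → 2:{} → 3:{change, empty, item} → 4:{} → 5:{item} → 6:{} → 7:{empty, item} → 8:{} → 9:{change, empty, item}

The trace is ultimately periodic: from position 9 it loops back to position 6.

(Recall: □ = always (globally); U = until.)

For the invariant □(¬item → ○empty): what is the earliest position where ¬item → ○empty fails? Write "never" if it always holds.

4

Check ¬item → ○empty at each position in order: 0 ✓, 1 ✓, 2 ✓, 3 ✓.
At position 4 the labels are {} and the next position 5 has {item}, so ¬item → ○empty is false there. This is the first violation.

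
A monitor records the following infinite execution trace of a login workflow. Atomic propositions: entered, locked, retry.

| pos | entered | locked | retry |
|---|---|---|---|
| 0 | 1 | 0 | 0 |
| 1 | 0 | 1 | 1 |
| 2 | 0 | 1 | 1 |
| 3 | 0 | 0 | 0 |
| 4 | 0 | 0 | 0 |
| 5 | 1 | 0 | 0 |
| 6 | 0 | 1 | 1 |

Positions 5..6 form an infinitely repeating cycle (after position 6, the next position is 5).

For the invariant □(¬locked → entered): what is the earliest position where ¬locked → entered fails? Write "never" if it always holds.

3

Check ¬locked → entered at each position in order: 0 ✓, 1 ✓, 2 ✓.
At position 3 the labels are {}, so ¬locked → entered is false there. This is the first violation.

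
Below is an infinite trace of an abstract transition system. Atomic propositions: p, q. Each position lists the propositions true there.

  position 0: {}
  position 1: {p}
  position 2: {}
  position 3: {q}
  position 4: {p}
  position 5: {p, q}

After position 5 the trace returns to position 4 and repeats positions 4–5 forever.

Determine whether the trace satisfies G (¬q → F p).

¬q → F p holds at every position 0..5, and those are all positions ever visited, so G (¬q → F p) holds.
Positions where ¬q holds: 0, 1, 2, 4.
Check F p at each: 0→ok, 1→ok, 2→ok, 4→ok.

Satisfied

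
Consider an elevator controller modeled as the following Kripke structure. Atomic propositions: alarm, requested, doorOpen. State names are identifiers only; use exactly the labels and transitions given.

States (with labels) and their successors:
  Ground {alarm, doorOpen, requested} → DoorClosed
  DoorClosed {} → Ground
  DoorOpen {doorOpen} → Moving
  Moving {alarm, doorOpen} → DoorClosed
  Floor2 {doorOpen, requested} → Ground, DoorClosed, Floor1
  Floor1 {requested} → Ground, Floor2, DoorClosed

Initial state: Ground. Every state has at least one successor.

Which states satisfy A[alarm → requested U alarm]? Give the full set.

{Ground, DoorClosed, DoorOpen, Moving}

States satisfying alarm → requested: {Ground, DoorClosed, DoorOpen, Floor2, Floor1}.
States satisfying alarm: {Ground, Moving}.
States satisfying A[alarm → requested U alarm]: {Ground, DoorClosed, DoorOpen, Moving}.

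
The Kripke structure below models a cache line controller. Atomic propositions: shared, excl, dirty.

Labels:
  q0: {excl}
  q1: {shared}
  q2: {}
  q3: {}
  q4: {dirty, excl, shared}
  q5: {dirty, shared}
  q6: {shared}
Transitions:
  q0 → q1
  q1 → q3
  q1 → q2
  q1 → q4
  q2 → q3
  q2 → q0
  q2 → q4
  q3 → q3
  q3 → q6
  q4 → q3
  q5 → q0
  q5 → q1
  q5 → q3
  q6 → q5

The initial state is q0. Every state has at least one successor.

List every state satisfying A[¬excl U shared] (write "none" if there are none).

{q1, q4, q5, q6}

States satisfying ¬excl: {q1, q2, q3, q5, q6}.
States satisfying shared: {q1, q4, q5, q6}.
States satisfying A[¬excl U shared]: {q1, q4, q5, q6}.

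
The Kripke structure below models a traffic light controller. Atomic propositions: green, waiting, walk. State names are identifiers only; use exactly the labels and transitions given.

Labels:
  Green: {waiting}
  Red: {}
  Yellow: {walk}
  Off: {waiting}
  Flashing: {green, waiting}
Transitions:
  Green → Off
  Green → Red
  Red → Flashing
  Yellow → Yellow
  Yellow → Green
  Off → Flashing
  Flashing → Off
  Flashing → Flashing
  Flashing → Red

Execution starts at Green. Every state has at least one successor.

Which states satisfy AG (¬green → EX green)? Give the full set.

{Red, Off, Flashing}

States satisfying ¬green → EX green: {Red, Off, Flashing}.
States satisfying AG (¬green → EX green): {Red, Off, Flashing}.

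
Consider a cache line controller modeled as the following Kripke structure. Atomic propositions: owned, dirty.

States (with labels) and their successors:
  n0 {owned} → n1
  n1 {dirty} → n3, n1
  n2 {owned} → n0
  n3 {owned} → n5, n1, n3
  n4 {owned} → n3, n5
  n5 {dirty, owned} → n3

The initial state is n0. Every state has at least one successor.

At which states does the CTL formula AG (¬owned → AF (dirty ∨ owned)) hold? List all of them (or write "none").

{n0, n1, n2, n3, n4, n5}

States satisfying ¬owned → AF (dirty ∨ owned): {n0, n1, n2, n3, n4, n5}.
States satisfying AG (¬owned → AF (dirty ∨ owned)): {n0, n1, n2, n3, n4, n5}.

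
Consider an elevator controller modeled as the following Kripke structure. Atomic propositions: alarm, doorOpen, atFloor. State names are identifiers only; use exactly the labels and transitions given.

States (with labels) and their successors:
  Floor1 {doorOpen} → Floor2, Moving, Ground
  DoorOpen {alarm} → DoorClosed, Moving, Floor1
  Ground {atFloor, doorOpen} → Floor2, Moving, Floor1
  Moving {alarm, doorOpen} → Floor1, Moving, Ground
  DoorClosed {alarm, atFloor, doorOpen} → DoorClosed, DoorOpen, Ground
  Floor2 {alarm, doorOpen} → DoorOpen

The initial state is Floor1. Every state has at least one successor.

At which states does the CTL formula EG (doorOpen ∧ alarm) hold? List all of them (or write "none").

{Moving, DoorClosed}

States satisfying doorOpen ∧ alarm: {Moving, DoorClosed, Floor2}.
States satisfying EG (doorOpen ∧ alarm): {Moving, DoorClosed}.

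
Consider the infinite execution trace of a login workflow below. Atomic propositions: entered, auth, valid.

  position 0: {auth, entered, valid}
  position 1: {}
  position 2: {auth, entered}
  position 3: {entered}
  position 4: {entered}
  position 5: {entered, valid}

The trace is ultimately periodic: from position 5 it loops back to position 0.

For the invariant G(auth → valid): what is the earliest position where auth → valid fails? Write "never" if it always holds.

2

Check auth → valid at each position in order: 0 ✓, 1 ✓.
At position 2 the labels are {auth, entered}, so auth → valid is false there. This is the first violation.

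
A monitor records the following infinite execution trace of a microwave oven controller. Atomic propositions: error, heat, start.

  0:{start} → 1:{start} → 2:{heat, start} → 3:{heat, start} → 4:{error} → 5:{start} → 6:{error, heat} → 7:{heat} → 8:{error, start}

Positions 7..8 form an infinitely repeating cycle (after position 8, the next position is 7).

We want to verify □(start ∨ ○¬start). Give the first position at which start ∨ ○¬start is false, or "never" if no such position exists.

Check start ∨ ○¬start at each position in order: 0 ✓, 1 ✓, 2 ✓, 3 ✓.
At position 4 the labels are {error} and the next position 5 has {start}, so start ∨ ○¬start is false there. This is the first violation.

4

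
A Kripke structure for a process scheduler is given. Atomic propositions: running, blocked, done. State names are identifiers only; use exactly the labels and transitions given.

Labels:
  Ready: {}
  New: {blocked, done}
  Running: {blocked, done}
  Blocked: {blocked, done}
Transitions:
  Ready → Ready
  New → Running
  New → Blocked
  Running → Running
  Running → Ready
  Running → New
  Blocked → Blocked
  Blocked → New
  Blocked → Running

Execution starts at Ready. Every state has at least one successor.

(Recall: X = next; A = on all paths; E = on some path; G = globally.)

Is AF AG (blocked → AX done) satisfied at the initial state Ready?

Yes

States satisfying AG (blocked → AX done): {Ready}.
States satisfying AF AG (blocked → AX done): {Ready}.
Ready ∈ Sat(AF AG (blocked → AX done)).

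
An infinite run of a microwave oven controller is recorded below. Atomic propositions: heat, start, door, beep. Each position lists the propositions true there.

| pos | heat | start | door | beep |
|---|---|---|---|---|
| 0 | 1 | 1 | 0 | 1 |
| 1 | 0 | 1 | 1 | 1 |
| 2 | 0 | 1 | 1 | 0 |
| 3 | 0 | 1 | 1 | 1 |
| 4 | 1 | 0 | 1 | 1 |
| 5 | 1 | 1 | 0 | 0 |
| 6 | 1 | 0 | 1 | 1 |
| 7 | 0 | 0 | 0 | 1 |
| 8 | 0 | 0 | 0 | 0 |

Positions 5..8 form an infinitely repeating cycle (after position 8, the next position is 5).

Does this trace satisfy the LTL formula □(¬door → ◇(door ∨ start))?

Holds

¬door → ◇(door ∨ start) holds at every position 0..8, and those are all positions ever visited, so □(¬door → ◇(door ∨ start)) holds.
Positions where ¬door holds: 0, 5, 7, 8.
Check ◇(door ∨ start) at each: 0→ok, 5→ok, 7→ok, 8→ok.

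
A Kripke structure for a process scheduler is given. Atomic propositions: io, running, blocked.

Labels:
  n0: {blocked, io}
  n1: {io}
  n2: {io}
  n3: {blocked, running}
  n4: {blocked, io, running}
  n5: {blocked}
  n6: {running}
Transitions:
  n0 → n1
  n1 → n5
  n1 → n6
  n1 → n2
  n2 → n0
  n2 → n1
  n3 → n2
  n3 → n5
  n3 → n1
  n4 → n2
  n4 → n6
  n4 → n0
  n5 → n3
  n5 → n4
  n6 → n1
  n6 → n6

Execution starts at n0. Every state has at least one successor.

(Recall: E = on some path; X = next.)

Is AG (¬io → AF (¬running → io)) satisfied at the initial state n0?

Yes

States satisfying ¬io → AF (¬running → io): {n0, n1, n2, n3, n4, n5, n6}.
States satisfying AG (¬io → AF (¬running → io)): {n0, n1, n2, n3, n4, n5, n6}.
Every state reachable from n0 satisfies ¬io → AF (¬running → io).
n0 ∈ Sat(AG (¬io → AF (¬running → io))).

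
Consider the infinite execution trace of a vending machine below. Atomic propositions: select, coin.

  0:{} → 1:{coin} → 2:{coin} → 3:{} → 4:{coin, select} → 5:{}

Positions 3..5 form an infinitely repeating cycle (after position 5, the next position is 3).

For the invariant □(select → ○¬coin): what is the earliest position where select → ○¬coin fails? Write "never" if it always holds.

select → ○¬coin holds at every position 0..5, and those are all the positions the trace ever visits, so the invariant □(select → ○¬coin) is never violated.

never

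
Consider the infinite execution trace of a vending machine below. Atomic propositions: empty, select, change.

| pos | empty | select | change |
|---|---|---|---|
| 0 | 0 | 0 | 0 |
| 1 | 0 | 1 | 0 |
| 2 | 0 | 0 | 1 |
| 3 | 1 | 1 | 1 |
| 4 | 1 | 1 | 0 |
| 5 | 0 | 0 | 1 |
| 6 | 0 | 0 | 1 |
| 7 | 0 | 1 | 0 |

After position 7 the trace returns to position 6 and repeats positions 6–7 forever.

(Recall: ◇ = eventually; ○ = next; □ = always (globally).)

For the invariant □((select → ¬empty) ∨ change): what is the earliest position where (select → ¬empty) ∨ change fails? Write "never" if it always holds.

Check (select → ¬empty) ∨ change at each position in order: 0 ✓, 1 ✓, 2 ✓, 3 ✓.
At position 4 the labels are {empty, select}, so (select → ¬empty) ∨ change is false there. This is the first violation.

4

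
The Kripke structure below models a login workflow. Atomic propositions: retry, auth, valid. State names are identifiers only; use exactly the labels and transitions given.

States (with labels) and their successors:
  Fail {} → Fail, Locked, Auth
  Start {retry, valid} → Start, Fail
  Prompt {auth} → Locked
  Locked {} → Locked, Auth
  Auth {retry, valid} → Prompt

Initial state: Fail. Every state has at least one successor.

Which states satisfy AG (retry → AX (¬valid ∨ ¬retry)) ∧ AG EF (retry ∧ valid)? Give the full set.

{Fail, Prompt, Locked, Auth}

States satisfying retry → AX (¬valid ∨ ¬retry): {Fail, Prompt, Locked, Auth}.
States satisfying AG (retry → AX (¬valid ∨ ¬retry)): {Fail, Prompt, Locked, Auth}.
States satisfying EF (retry ∧ valid): {Fail, Start, Prompt, Locked, Auth}.
States satisfying AG EF (retry ∧ valid): {Fail, Start, Prompt, Locked, Auth}.
States satisfying AG (retry → AX (¬valid ∨ ¬retry)) ∧ AG EF (retry ∧ valid): {Fail, Prompt, Locked, Auth}.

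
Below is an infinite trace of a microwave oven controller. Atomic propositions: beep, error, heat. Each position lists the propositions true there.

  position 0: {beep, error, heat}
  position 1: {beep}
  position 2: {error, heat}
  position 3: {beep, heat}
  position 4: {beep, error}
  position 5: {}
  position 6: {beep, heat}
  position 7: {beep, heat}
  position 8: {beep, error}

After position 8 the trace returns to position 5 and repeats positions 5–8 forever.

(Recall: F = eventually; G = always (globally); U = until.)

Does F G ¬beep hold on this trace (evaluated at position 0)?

G ¬beep is false at every position 0..8, so it never becomes true and F G ¬beep fails.

No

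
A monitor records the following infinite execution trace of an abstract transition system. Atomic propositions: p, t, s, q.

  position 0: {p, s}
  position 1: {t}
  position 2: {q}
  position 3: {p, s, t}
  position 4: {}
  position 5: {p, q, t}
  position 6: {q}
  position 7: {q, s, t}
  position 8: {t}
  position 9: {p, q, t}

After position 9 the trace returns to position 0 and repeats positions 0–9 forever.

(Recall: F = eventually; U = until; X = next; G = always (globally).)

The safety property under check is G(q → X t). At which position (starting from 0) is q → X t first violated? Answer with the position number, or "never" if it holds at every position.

5

Check q → X t at each position in order: 0 ✓, 1 ✓, 2 ✓, 3 ✓, 4 ✓.
At position 5 the labels are {p, q, t} and the next position 6 has {q}, so q → X t is false there. This is the first violation.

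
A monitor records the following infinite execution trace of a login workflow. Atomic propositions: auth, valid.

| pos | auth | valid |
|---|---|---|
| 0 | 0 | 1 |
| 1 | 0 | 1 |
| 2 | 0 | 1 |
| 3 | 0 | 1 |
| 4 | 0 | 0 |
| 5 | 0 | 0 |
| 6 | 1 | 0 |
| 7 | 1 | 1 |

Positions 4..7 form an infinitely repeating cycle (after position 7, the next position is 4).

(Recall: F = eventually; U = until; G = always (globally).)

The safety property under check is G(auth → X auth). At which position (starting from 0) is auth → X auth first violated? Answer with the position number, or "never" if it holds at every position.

7

Check auth → X auth at each position in order: 0 ✓, 1 ✓, 2 ✓, 3 ✓, 4 ✓, 5 ✓, 6 ✓.
At position 7 the labels are {auth, valid} and the next position 4 has {}, so auth → X auth is false there. This is the first violation.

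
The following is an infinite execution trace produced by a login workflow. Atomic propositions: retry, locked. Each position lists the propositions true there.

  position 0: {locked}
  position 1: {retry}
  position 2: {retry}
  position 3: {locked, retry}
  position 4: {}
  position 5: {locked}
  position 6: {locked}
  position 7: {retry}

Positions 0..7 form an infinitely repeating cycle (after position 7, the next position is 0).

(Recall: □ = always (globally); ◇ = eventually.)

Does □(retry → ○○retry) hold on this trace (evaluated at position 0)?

No

retry → ○○retry must hold at every position from 0 onward. It fails at position 2, so □(retry → ○○retry) is false.
Positions where retry holds: 1, 2, 3, 7.
Check ○○retry at each: 1→ok, 2→fails, 3→fails, 7→ok.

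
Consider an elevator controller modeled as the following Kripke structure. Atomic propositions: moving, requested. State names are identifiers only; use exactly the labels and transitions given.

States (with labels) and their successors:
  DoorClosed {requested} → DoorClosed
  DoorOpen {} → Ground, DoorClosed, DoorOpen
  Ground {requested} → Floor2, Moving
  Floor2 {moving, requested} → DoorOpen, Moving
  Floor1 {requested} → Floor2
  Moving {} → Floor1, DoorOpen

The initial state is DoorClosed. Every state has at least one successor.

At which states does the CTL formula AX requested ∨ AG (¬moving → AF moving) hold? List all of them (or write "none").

States satisfying requested: {DoorClosed, Ground, Floor2, Floor1}.
States satisfying AX requested: {DoorClosed, Floor1}.
States satisfying ¬moving → AF moving: {Floor2, Floor1}.
States satisfying AG (¬moving → AF moving): ∅.
States satisfying AX requested ∨ AG (¬moving → AF moving): {DoorClosed, Floor1}.

{DoorClosed, Floor1}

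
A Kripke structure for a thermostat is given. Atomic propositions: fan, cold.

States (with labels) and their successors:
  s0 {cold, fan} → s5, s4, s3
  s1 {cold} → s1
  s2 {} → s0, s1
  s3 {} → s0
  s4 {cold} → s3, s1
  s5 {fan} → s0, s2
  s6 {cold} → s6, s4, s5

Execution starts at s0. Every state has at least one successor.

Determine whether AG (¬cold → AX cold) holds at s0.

States satisfying ¬cold → AX cold: {s0, s1, s2, s3, s4, s6}.
States satisfying AG (¬cold → AX cold): {s1}.
s5 is reachable from s0 and violates ¬cold → AX cold, so AG fails at s0.
s0 ∉ Sat(AG (¬cold → AX cold)).

No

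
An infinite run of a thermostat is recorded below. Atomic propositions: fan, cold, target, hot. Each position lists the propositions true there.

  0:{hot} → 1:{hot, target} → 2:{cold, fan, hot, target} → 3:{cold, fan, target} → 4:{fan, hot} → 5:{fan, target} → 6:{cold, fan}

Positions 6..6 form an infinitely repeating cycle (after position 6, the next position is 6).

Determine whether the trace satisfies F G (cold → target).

G (cold → target) is false at every position 0..6, so it never becomes true and F G (cold → target) fails.

No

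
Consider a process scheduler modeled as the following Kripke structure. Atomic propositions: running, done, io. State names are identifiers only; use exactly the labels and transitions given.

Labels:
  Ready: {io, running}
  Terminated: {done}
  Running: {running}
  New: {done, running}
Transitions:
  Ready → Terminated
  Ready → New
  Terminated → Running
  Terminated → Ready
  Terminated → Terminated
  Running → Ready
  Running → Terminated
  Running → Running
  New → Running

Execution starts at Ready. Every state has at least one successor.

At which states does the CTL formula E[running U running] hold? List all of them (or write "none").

{Ready, Running, New}

States satisfying running: {Ready, Running, New}.
States satisfying E[running U running]: {Ready, Running, New}.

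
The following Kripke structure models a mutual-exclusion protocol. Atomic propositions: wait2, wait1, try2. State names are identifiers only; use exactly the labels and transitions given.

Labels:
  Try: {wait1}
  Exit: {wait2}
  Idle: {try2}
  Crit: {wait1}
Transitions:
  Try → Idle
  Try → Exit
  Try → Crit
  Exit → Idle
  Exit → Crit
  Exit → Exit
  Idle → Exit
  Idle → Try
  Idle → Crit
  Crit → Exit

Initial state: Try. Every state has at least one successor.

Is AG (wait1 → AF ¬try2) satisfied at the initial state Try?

States satisfying wait1 → AF ¬try2: {Try, Exit, Idle, Crit}.
States satisfying AG (wait1 → AF ¬try2): {Try, Exit, Idle, Crit}.
Every state reachable from Try satisfies wait1 → AF ¬try2.
Try ∈ Sat(AG (wait1 → AF ¬try2)).

Holds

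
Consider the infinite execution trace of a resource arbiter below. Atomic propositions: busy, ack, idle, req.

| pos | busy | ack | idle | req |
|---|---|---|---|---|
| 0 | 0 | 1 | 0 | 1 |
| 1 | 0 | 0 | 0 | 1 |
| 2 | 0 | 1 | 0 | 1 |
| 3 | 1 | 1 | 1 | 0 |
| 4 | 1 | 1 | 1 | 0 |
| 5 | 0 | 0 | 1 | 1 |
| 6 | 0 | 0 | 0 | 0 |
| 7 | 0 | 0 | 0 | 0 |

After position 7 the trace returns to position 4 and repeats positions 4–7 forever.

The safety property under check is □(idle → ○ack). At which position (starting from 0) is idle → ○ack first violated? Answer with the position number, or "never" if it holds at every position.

Check idle → ○ack at each position in order: 0 ✓, 1 ✓, 2 ✓, 3 ✓.
At position 4 the labels are {ack, busy, idle} and the next position 5 has {idle, req}, so idle → ○ack is false there. This is the first violation.

4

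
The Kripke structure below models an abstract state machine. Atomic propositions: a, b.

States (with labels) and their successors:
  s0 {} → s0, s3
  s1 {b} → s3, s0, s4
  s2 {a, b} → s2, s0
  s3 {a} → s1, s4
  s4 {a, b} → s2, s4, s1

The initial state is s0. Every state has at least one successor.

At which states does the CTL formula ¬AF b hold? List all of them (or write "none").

{s0}

States satisfying b: {s1, s2, s4}.
States satisfying AF b: {s1, s2, s3, s4}.
States satisfying ¬AF b: {s0}.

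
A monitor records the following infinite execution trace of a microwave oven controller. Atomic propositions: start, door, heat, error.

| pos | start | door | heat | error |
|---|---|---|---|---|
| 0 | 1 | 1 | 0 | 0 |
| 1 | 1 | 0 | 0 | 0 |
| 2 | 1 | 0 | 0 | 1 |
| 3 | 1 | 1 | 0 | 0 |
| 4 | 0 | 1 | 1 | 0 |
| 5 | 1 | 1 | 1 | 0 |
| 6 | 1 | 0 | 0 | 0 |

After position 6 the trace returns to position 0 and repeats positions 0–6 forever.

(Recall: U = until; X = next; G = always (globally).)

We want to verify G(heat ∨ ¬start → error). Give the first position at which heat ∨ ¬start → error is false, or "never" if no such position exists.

4

Check heat ∨ ¬start → error at each position in order: 0 ✓, 1 ✓, 2 ✓, 3 ✓.
At position 4 the labels are {door, heat}, so heat ∨ ¬start → error is false there. This is the first violation.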